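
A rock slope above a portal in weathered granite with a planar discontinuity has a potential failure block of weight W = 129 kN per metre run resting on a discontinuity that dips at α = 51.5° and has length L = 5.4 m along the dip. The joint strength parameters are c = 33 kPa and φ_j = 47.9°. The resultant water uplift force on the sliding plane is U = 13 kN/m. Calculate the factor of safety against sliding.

FS = 2.50

Resolving the block weight along and normal to the plane and applying the Mohr–Coulomb strength on the joint:
N' = W cosα − U = 129·cos51.5° − 13 = 67.3 kN/m
Driving force T = W sinα = 129·sin51.5° = 101.0 kN/m
Resisting force R = c·L + N'·tanφ_j = 33·5.4 + 67.3·tan47.9° = 178.2 + 74.5 = 252.7 kN/m
FS = R / T = 252.7 / 101.0 = 2.503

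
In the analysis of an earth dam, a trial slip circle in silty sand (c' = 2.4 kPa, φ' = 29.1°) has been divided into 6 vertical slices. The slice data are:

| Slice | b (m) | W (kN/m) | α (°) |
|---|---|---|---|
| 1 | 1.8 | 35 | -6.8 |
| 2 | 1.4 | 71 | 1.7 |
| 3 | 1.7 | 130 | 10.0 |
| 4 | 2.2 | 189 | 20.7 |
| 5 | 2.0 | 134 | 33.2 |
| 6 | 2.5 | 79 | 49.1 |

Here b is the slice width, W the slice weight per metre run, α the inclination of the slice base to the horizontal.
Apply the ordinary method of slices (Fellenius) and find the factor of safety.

Ordinary method of slices: FS = Σ[c'·Δl_i + (W_i cosα_i)·tanφ'] / Σ W_i sinα_i, with Δl_i = b_i / cosα_i.
Slice 1: Δl = 1.8/cos(-6.8°) = 1.813 m; N'_1 = 35·cos(-6.8°) = 34.8; c'Δl = 4.35; W sinα = -4.1
Slice 2: Δl = 1.4/cos1.7° = 1.401 m; N'_2 = 71·cos1.7° = 71.0; c'Δl = 3.36; W sinα = 2.1
Slice 3: Δl = 1.7/cos10.0° = 1.726 m; N'_3 = 130·cos10.0° = 128.0; c'Δl = 4.14; W sinα = 22.6
Slice 4: Δl = 2.2/cos20.7° = 2.352 m; N'_4 = 189·cos20.7° = 176.8; c'Δl = 5.64; W sinα = 66.8
Slice 5: Δl = 2.0/cos33.2° = 2.390 m; N'_5 = 134·cos33.2° = 112.1; c'Δl = 5.74; W sinα = 73.4
Slice 6: Δl = 2.5/cos49.1° = 3.818 m; N'_6 = 79·cos49.1° = 51.7; c'Δl = 9.16; W sinα = 59.7
Σc'Δl = 32.4 kN/m; ΣN' = 574.4 kN/m; ΣW sinα = 220.4 kN/m
Resisting = 32.4 + 574.4·tan29.1° = 32.4 + 319.7 = 352.1 kN/m
FS = 352.1 / 220.4 = 1.597

FS = 1.60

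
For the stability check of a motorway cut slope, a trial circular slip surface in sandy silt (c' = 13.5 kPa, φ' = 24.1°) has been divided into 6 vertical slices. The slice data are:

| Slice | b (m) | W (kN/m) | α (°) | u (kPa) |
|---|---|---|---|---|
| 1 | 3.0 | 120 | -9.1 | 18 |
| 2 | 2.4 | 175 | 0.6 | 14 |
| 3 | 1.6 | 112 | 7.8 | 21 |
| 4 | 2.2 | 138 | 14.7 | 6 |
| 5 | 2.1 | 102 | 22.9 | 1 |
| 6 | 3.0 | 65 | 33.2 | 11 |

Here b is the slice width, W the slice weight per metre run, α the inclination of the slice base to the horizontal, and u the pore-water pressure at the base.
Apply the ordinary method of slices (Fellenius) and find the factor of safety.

FS = 3.99

Ordinary method of slices: FS = Σ[c'·Δl_i + (W_i cosα_i − u_i·Δl_i)·tanφ'] / Σ W_i sinα_i, with Δl_i = b_i / cosα_i.
Slice 1: Δl = 3.0/cos(-9.1°) = 3.038 m; N'_1 = 120·cos(-9.1°) − 18·3.038 = 63.8; c'Δl = 41.02; W sinα = -19.0
Slice 2: Δl = 2.4/cos0.6° = 2.400 m; N'_2 = 175·cos0.6° − 14·2.400 = 141.4; c'Δl = 32.40; W sinα = 1.8
Slice 3: Δl = 1.6/cos7.8° = 1.615 m; N'_3 = 112·cos7.8° − 21·1.615 = 77.0; c'Δl = 21.80; W sinα = 15.2
Slice 4: Δl = 2.2/cos14.7° = 2.274 m; N'_4 = 138·cos14.7° − 6·2.274 = 119.8; c'Δl = 30.71; W sinα = 35.0
Slice 5: Δl = 2.1/cos22.9° = 2.280 m; N'_5 = 102·cos22.9° − 1·2.280 = 91.7; c'Δl = 30.78; W sinα = 39.7
Slice 6: Δl = 3.0/cos33.2° = 3.585 m; N'_6 = 65·cos33.2° − 11·3.585 = 15.0; c'Δl = 48.40; W sinα = 35.6
Σc'Δl = 205.1 kN/m; ΣN' = 508.7 kN/m; ΣW sinα = 108.4 kN/m
Resisting = 205.1 + 508.7·tan24.1° = 205.1 + 227.6 = 432.7 kN/m
FS = 432.7 / 108.4 = 3.993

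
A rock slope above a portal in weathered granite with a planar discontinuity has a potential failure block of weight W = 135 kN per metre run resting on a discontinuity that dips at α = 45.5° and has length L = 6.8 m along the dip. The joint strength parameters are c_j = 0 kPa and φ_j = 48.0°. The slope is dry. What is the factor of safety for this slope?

Resolving the block weight along and normal to the plane and applying the Mohr–Coulomb strength on the joint:
N' = W cosα = 135·cos45.5° = 94.6 kN/m
Driving force T = W sinα = 135·sin45.5° = 96.3 kN/m
Resisting force R = c_j·L + N'·tanφ_j = 0·6.8 + 94.6·tan48.0° = 0.0 + 105.1 = 105.1 kN/m
FS = R / T = 105.1 / 96.3 = 1.091

FS = 1.09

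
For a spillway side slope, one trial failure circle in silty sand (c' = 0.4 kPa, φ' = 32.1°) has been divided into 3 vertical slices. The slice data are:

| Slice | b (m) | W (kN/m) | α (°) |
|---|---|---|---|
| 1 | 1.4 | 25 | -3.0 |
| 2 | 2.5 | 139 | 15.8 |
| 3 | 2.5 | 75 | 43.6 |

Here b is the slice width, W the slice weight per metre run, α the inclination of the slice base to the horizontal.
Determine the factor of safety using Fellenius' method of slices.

Ordinary method of slices: FS = Σ[c'·Δl_i + (W_i cosα_i)·tanφ'] / Σ W_i sinα_i, with Δl_i = b_i / cosα_i.
Slice 1: Δl = 1.4/cos(-3.0°) = 1.402 m; N'_1 = 25·cos(-3.0°) = 25.0; c'Δl = 0.56; W sinα = -1.3
Slice 2: Δl = 2.5/cos15.8° = 2.598 m; N'_2 = 139·cos15.8° = 133.7; c'Δl = 1.04; W sinα = 37.8
Slice 3: Δl = 2.5/cos43.6° = 3.452 m; N'_3 = 75·cos43.6° = 54.3; c'Δl = 1.38; W sinα = 51.7
Σc'Δl = 3.0 kN/m; ΣN' = 213.0 kN/m; ΣW sinα = 88.3 kN/m
Resisting = 3.0 + 213.0·tan32.1° = 3.0 + 133.6 = 136.6 kN/m
FS = 136.6 / 88.3 = 1.548

FS = 1.55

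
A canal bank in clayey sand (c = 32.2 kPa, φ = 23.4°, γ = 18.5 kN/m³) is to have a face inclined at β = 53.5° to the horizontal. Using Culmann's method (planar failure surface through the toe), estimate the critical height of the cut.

H_c = 38.09 m

Culmann's analysis gives the critical failure plane at α_cr = (β + φ)/2 = (53.5 + 23.4)/2 = 38.5°, and the critical height
H_c = (4c/γ) · sinβ cosφ / [1 − cos(β − φ)]
    = (4·32.2/18.5) · sin53.5°·cos23.4° / [1 − cos(30.1°)]
    = 6.962 · 0.8039·0.9178 / [1 − 0.8652]
    = 6.962 · 0.7377 / 0.1348
    = 38.09 m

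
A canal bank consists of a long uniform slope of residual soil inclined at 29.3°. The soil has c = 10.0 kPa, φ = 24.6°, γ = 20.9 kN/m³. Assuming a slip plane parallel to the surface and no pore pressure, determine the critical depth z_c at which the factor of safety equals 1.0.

z_c = 6.09 m

Setting FS = 1.00 in FS = [c + γz cos²β tanφ] / [γz sinβ cosβ] and solving for z:
z = c / [γ cosβ (FS·sinβ − cosβ·tanφ)]
  = 10.0 / [20.9·cos29.3°·(1.00·sin29.3° − cos29.3°·tan24.6°)]
  = 10.0 / [20.9·0.8721·(1.00·0.4894 − 0.8721·0.4578)]
  = 10.0 / 1.6425 = 6.088 m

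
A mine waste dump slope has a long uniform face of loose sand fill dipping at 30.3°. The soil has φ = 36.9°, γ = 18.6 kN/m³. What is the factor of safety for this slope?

For a dry cohesionless infinite slope the factor of safety is FS = tanφ / tanβ.
FS = tan36.9° / tan30.3° = 0.7508 / 0.5844 = 1.285

FS = 1.28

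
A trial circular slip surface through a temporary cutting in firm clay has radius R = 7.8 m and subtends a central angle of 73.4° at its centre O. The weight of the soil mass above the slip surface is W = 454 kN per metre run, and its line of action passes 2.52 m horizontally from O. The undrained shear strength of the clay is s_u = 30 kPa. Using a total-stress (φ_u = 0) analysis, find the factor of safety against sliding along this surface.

FS = 2.04

Taking moments about the centre O, the resisting moment is provided by the undrained shear strength acting along the arc:
Arc length L_a = R·θ = 7.8·(73.4°·π/180) = 7.8·1.2811 = 9.99 m
M_R = s_u·L_a·R = 30·9.99·7.8 = 2338.2 kN·m/m
M_D = W·d = 454·2.52 = 1144.1 kN·m/m
FS = M_R / M_D = 2338.2 / 1144.1 = 2.044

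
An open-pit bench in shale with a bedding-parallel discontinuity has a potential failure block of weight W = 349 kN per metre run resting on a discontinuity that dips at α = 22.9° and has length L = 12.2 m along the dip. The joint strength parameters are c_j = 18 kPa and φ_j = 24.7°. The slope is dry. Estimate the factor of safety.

FS = 2.71

Resolving the block weight along and normal to the plane and applying the Mohr–Coulomb strength on the joint:
N' = W cosα = 349·cos22.9° = 321.5 kN/m
Driving force T = W sinα = 349·sin22.9° = 135.8 kN/m
Resisting force R = c_j·L + N'·tanφ_j = 18·12.2 + 321.5·tan24.7° = 219.6 + 147.9 = 367.5 kN/m
FS = R / T = 367.5 / 135.8 = 2.706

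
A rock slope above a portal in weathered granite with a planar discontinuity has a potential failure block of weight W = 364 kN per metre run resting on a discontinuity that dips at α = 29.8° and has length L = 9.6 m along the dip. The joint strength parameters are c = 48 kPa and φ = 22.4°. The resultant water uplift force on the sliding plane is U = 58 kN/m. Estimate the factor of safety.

Resolving the block weight along and normal to the plane and applying the Mohr–Coulomb strength on the joint:
N' = W cosα − U = 364·cos29.8° − 58 = 257.9 kN/m
Driving force T = W sinα = 364·sin29.8° = 180.9 kN/m
Resisting force R = c·L + N'·tanφ = 48·9.6 + 257.9·tan22.4° = 460.8 + 106.3 = 567.1 kN/m
FS = R / T = 567.1 / 180.9 = 3.135

FS = 3.13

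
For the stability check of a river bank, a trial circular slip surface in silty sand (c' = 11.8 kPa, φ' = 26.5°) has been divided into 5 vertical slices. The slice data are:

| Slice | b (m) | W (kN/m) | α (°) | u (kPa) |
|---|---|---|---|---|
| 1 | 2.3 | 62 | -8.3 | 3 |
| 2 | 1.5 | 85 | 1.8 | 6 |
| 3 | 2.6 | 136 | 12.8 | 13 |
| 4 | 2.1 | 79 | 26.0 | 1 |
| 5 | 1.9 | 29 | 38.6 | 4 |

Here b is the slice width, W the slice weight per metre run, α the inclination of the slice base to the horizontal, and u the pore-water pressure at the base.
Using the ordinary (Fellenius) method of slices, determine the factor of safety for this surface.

Ordinary method of slices: FS = Σ[c'·Δl_i + (W_i cosα_i − u_i·Δl_i)·tanφ'] / Σ W_i sinα_i, with Δl_i = b_i / cosα_i.
Slice 1: Δl = 2.3/cos(-8.3°) = 2.324 m; N'_1 = 62·cos(-8.3°) − 3·2.324 = 54.4; c'Δl = 27.43; W sinα = -9.0
Slice 2: Δl = 1.5/cos1.8° = 1.501 m; N'_2 = 85·cos1.8° − 6·1.501 = 76.0; c'Δl = 17.71; W sinα = 2.7
Slice 3: Δl = 2.6/cos12.8° = 2.666 m; N'_3 = 136·cos12.8° − 13·2.666 = 98.0; c'Δl = 31.46; W sinα = 30.1
Slice 4: Δl = 2.1/cos26.0° = 2.336 m; N'_4 = 79·cos26.0° − 1·2.336 = 68.7; c'Δl = 27.57; W sinα = 34.6
Slice 5: Δl = 1.9/cos38.6° = 2.431 m; N'_5 = 29·cos38.6° − 4·2.431 = 12.9; c'Δl = 28.69; W sinα = 18.1
Σc'Δl = 132.9 kN/m; ΣN' = 309.9 kN/m; ΣW sinα = 76.6 kN/m
Resisting = 132.9 + 309.9·tan26.5° = 132.9 + 154.5 = 287.4 kN/m
FS = 287.4 / 76.6 = 3.753

FS = 3.75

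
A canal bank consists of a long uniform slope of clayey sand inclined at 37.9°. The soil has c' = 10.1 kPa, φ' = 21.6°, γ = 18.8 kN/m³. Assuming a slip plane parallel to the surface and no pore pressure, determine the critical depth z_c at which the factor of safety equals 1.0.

Setting FS = 1.00 in FS = [c' + γz cos²β tanφ'] / [γz sinβ cosβ] and solving for z:
z = c' / [γ cosβ (FS·sinβ − cosβ·tanφ')]
  = 10.1 / [18.8·cos37.9°·(1.00·sin37.9° − cos37.9°·tan21.6°)]
  = 10.1 / [18.8·0.7891·(1.00·0.6143 − 0.7891·0.3959)]
  = 10.1 / 4.4781 = 2.255 m

z_c = 2.26 m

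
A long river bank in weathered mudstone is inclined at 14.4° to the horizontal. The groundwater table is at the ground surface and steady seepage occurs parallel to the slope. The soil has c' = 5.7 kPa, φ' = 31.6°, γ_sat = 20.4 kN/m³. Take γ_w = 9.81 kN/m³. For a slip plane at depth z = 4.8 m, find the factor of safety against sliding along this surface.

FS = 1.49

With seepage parallel to the slope and the water table at the surface, the effective normal stress on the slip plane uses the buoyant unit weight γ' = γ_sat − γ_w while the driving shear stress uses γ_sat:
FS = [c' + γ' z cos²β tanφ'] / [γ_sat z sinβ cosβ]
γ' = 20.4 − 9.81 = 10.59 kN/m³
Numerator = 5.7 + 10.59·4.8·cos²14.4°·tan31.6° = 5.7 + 10.59·4.8·0.9382·0.6152 = 35.038 kPa
Denominator = 20.4·4.8·sin14.4°·cos14.4° = 20.4·4.8·0.2487·0.9686 = 23.587 kPa
FS = 35.038 / 23.587 = 1.485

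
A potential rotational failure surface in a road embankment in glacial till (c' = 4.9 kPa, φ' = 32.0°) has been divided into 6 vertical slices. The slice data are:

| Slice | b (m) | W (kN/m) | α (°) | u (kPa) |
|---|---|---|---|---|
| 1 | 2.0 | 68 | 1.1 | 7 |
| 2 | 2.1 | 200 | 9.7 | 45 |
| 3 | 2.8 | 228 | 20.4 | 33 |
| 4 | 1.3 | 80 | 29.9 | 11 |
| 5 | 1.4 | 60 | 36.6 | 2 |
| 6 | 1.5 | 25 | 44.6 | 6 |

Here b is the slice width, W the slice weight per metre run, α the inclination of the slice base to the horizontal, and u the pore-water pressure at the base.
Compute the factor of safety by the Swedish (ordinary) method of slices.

Ordinary method of slices: FS = Σ[c'·Δl_i + (W_i cosα_i − u_i·Δl_i)·tanφ'] / Σ W_i sinα_i, with Δl_i = b_i / cosα_i.
Slice 1: Δl = 2.0/cos1.1° = 2.000 m; N'_1 = 68·cos1.1° − 7·2.000 = 54.0; c'Δl = 9.80; W sinα = 1.3
Slice 2: Δl = 2.1/cos9.7° = 2.130 m; N'_2 = 200·cos9.7° − 45·2.130 = 101.3; c'Δl = 10.44; W sinα = 33.7
Slice 3: Δl = 2.8/cos20.4° = 2.987 m; N'_3 = 228·cos20.4° − 33·2.987 = 115.1; c'Δl = 14.64; W sinα = 79.5
Slice 4: Δl = 1.3/cos29.9° = 1.500 m; N'_4 = 80·cos29.9° − 11·1.500 = 52.9; c'Δl = 7.35; W sinα = 39.9
Slice 5: Δl = 1.4/cos36.6° = 1.744 m; N'_5 = 60·cos36.6° − 2·1.744 = 44.7; c'Δl = 8.54; W sinα = 35.8
Slice 6: Δl = 1.5/cos44.6° = 2.107 m; N'_6 = 25·cos44.6° − 6·2.107 = 5.2; c'Δl = 10.32; W sinα = 17.6
Σc'Δl = 61.1 kN/m; ΣN' = 373.1 kN/m; ΣW sinα = 207.7 kN/m
Resisting = 61.1 + 373.1·tan32.0° = 61.1 + 233.1 = 294.2 kN/m
FS = 294.2 / 207.7 = 1.417

FS = 1.42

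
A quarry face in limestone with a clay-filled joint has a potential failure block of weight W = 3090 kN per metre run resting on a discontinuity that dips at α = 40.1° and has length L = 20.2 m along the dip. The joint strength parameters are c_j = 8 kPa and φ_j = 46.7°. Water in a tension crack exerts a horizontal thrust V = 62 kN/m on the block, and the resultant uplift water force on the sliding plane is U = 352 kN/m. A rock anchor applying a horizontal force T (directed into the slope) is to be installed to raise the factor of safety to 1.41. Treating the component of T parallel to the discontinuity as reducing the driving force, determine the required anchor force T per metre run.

Resolving forces along and normal to the sliding plane, with the horizontal anchor force T adding T·sinα to the effective normal force and T·cosα acting up the plane against the driving force:
FS = [c_jL + (W cosα − U − V sinα + T sinα) tanφ_j] / [W sinα + V cosα − T cosα]
Without the anchor: N' = 1971.7 kN/m, driving T_d = 2037.8 kN/m, resisting R = 8·20.2 + 1971.7·tan46.7° = 2253.9 kN/m, FS = 1.11.
Setting FS = 1.41 and solving for T:
1.41·(2037.8 − T cos40.1°) = 2253.9 + T sin40.1°·tan46.7°
T·(sin40.1°·tan46.7° + 1.41·cos40.1°) = 1.41·2037.8 − 2253.9
T·(0.6441·1.0612 + 1.41·0.7649) = 2873.3 − 2253.9 = 619.4
T·1.7621 = 619.4
T = 351.5 kN/m

T = 351 kN/m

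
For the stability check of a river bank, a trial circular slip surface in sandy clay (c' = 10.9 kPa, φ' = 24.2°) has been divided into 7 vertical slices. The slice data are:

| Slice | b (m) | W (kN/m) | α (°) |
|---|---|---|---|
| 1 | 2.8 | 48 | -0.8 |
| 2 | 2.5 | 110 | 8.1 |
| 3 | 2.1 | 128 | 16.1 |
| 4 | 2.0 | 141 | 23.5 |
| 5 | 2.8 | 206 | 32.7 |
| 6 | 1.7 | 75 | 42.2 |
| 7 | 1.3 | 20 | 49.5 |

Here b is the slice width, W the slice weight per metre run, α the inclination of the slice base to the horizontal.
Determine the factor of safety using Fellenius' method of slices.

FS = 1.70

Ordinary method of slices: FS = Σ[c'·Δl_i + (W_i cosα_i)·tanφ'] / Σ W_i sinα_i, with Δl_i = b_i / cosα_i.
Slice 1: Δl = 2.8/cos(-0.8°) = 2.800 m; N'_1 = 48·cos(-0.8°) = 48.0; c'Δl = 30.52; W sinα = -0.7
Slice 2: Δl = 2.5/cos8.1° = 2.525 m; N'_2 = 110·cos8.1° = 108.9; c'Δl = 27.52; W sinα = 15.5
Slice 3: Δl = 2.1/cos16.1° = 2.186 m; N'_3 = 128·cos16.1° = 123.0; c'Δl = 23.82; W sinα = 35.5
Slice 4: Δl = 2.0/cos23.5° = 2.181 m; N'_4 = 141·cos23.5° = 129.3; c'Δl = 23.77; W sinα = 56.2
Slice 5: Δl = 2.8/cos32.7° = 3.327 m; N'_5 = 206·cos32.7° = 173.4; c'Δl = 36.27; W sinα = 111.3
Slice 6: Δl = 1.7/cos42.2° = 2.295 m; N'_6 = 75·cos42.2° = 55.6; c'Δl = 25.01; W sinα = 50.4
Slice 7: Δl = 1.3/cos49.5° = 2.002 m; N'_7 = 20·cos49.5° = 13.0; c'Δl = 21.82; W sinα = 15.2
Σc'Δl = 188.7 kN/m; ΣN' = 651.1 kN/m; ΣW sinα = 283.4 kN/m
Resisting = 188.7 + 651.1·tan24.2° = 188.7 + 292.6 = 481.4 kN/m
FS = 481.4 / 283.4 = 1.698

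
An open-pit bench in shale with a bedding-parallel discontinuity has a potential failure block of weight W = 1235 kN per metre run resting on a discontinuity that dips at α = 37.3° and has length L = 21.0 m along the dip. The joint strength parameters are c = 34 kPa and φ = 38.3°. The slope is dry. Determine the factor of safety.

FS = 1.99

Resolving the block weight along and normal to the plane and applying the Mohr–Coulomb strength on the joint:
N' = W cosα = 1235·cos37.3° = 982.4 kN/m
Driving force T = W sinα = 1235·sin37.3° = 748.4 kN/m
Resisting force R = c·L + N'·tanφ = 34·21.0 + 982.4·tan38.3° = 714.0 + 775.9 = 1489.9 kN/m
FS = R / T = 1489.9 / 748.4 = 1.991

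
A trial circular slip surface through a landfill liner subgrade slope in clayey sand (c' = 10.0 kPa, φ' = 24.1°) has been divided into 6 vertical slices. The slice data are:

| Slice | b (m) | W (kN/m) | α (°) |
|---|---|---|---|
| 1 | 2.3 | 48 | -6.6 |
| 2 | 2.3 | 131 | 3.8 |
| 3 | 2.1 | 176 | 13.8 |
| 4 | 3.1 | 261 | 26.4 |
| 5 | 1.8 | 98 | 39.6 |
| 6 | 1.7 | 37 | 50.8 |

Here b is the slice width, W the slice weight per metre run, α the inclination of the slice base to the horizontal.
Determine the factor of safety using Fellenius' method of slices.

Ordinary method of slices: FS = Σ[c'·Δl_i + (W_i cosα_i)·tanφ'] / Σ W_i sinα_i, with Δl_i = b_i / cosα_i.
Slice 1: Δl = 2.3/cos(-6.6°) = 2.315 m; N'_1 = 48·cos(-6.6°) = 47.7; c'Δl = 23.15; W sinα = -5.5
Slice 2: Δl = 2.3/cos3.8° = 2.305 m; N'_2 = 131·cos3.8° = 130.7; c'Δl = 23.05; W sinα = 8.7
Slice 3: Δl = 2.1/cos13.8° = 2.162 m; N'_3 = 176·cos13.8° = 170.9; c'Δl = 21.62; W sinα = 42.0
Slice 4: Δl = 3.1/cos26.4° = 3.461 m; N'_4 = 261·cos26.4° = 233.8; c'Δl = 34.61; W sinα = 116.0
Slice 5: Δl = 1.8/cos39.6° = 2.336 m; N'_5 = 98·cos39.6° = 75.5; c'Δl = 23.36; W sinα = 62.5
Slice 6: Δl = 1.7/cos50.8° = 2.690 m; N'_6 = 37·cos50.8° = 23.4; c'Δl = 26.90; W sinα = 28.7
Σc'Δl = 152.7 kN/m; ΣN' = 682.0 kN/m; ΣW sinα = 252.3 kN/m
Resisting = 152.7 + 682.0·tan24.1° = 152.7 + 305.1 = 457.8 kN/m
FS = 457.8 / 252.3 = 1.814

FS = 1.81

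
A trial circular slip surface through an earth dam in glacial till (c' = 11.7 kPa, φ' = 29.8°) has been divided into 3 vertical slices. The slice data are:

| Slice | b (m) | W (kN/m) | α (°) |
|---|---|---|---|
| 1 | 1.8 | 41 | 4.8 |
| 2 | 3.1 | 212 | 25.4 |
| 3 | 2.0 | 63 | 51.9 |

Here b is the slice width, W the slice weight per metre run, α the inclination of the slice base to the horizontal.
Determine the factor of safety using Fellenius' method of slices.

FS = 1.77

Ordinary method of slices: FS = Σ[c'·Δl_i + (W_i cosα_i)·tanφ'] / Σ W_i sinα_i, with Δl_i = b_i / cosα_i.
Slice 1: Δl = 1.8/cos4.8° = 1.806 m; N'_1 = 41·cos4.8° = 40.9; c'Δl = 21.13; W sinα = 3.4
Slice 2: Δl = 3.1/cos25.4° = 3.432 m; N'_2 = 212·cos25.4° = 191.5; c'Δl = 40.15; W sinα = 90.9
Slice 3: Δl = 2.0/cos51.9° = 3.241 m; N'_3 = 63·cos51.9° = 38.9; c'Δl = 37.92; W sinα = 49.6
Σc'Δl = 99.2 kN/m; ΣN' = 271.2 kN/m; ΣW sinα = 143.9 kN/m
Resisting = 99.2 + 271.2·tan29.8° = 99.2 + 155.3 = 254.5 kN/m
FS = 254.5 / 143.9 = 1.768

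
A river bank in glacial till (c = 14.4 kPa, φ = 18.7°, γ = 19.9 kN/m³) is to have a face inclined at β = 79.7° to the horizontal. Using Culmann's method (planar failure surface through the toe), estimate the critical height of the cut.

H_c = 5.24 m

Culmann's analysis gives the critical failure plane at α_cr = (β + φ)/2 = (79.7 + 18.7)/2 = 49.2°, and the critical height
H_c = (4c/γ) · sinβ cosφ / [1 − cos(β − φ)]
    = (4·14.4/19.9) · sin79.7°·cos18.7° / [1 − cos(61.0°)]
    = 2.894 · 0.9839·0.9472 / [1 − 0.4848]
    = 2.894 · 0.9319 / 0.5152
    = 5.24 m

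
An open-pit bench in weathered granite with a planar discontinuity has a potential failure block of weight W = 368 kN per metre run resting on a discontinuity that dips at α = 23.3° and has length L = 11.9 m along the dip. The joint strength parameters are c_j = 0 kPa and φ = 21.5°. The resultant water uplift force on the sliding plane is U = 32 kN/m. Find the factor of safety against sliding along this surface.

Resolving the block weight along and normal to the plane and applying the Mohr–Coulomb strength on the joint:
N' = W cosα − U = 368·cos23.3° − 32 = 306.0 kN/m
Driving force T = W sinα = 368·sin23.3° = 145.6 kN/m
Resisting force R = c_j·L + N'·tanφ = 0·11.9 + 306.0·tan21.5° = 0.0 + 120.5 = 120.5 kN/m
FS = R / T = 120.5 / 145.6 = 0.828

FS = 0.83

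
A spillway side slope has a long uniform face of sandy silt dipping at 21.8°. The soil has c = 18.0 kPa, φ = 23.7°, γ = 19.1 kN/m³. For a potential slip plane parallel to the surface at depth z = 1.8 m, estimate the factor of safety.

For an infinite slope with a slip plane parallel to the surface (no pore pressure): FS = [c + γz cos²β tanφ] / [γz sinβ cosβ].
γz = 19.1·1.8 = 34.38 kN/m²
Numerator = 18.0 + 34.38·cos²21.8°·tan23.7° = 18.0 + 34.38·0.8621·0.4390 = 31.010 kPa
Denominator = 34.38·sin21.8°·cos21.8° = 34.38·0.3714·0.9285 = 11.855 kPa
FS = 31.010 / 11.855 = 2.616

FS = 2.62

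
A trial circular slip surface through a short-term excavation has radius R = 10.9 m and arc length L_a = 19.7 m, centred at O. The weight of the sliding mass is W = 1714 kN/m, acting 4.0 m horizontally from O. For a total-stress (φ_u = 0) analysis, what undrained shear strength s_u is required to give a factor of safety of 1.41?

FS = s_u·L_a·R / (W·d), so s_u = FS·W·d / (L_a·R).
s_u = 1.41·1714·4.0 / (19.70·10.9) = 9667.0 / 214.73 = 45.02 kPa

s_u = 45.0 kPa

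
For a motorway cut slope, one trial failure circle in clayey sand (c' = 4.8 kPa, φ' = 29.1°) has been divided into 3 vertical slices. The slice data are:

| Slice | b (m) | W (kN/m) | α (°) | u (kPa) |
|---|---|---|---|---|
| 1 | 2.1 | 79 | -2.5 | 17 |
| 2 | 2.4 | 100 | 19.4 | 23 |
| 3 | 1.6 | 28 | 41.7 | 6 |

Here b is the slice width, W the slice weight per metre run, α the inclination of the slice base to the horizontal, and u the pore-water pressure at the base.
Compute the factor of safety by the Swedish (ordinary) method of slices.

Ordinary method of slices: FS = Σ[c'·Δl_i + (W_i cosα_i − u_i·Δl_i)·tanφ'] / Σ W_i sinα_i, with Δl_i = b_i / cosα_i.
Slice 1: Δl = 2.1/cos(-2.5°) = 2.102 m; N'_1 = 79·cos(-2.5°) − 17·2.102 = 43.2; c'Δl = 10.09; W sinα = -3.4
Slice 2: Δl = 2.4/cos19.4° = 2.544 m; N'_2 = 100·cos19.4° − 23·2.544 = 35.8; c'Δl = 12.21; W sinα = 33.2
Slice 3: Δl = 1.6/cos41.7° = 2.143 m; N'_3 = 28·cos41.7° − 6·2.143 = 8.0; c'Δl = 10.29; W sinα = 18.6
Σc'Δl = 32.6 kN/m; ΣN' = 87.0 kN/m; ΣW sinα = 48.4 kN/m
Resisting = 32.6 + 87.0·tan29.1° = 32.6 + 48.4 = 81.0 kN/m
FS = 81.0 / 48.4 = 1.674

FS = 1.67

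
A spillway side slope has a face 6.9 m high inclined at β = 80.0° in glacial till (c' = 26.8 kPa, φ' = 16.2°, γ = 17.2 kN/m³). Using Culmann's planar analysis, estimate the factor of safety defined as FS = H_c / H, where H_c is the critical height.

FS = 1.53

H_c = (4c'/γ) · sinβ cosφ' / [1 − cos(β − φ')]
    = (4·26.8/17.2) · sin80.0°·cos16.2° / [1 − cos63.8°]
    = 6.233 · 0.9457 / 0.5585 = 10.55 m
FS = H_c / H = 10.55 / 6.9 = 1.530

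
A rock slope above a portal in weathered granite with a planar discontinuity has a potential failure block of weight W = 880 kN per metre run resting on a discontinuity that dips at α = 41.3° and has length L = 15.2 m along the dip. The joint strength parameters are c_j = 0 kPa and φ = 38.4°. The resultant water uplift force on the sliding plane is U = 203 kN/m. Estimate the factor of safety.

FS = 0.63

Resolving the block weight along and normal to the plane and applying the Mohr–Coulomb strength on the joint:
N' = W cosα − U = 880·cos41.3° − 203 = 458.1 kN/m
Driving force T = W sinα = 880·sin41.3° = 580.8 kN/m
Resisting force R = c_j·L + N'·tanφ = 0·15.2 + 458.1·tan38.4° = 0.0 + 363.1 = 363.1 kN/m
FS = R / T = 363.1 / 580.8 = 0.625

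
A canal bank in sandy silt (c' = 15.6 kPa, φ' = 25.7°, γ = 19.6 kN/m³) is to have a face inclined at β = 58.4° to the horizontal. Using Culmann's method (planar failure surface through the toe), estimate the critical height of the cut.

H_c = 15.42 m

Culmann's analysis gives the critical failure plane at α_cr = (β + φ')/2 = (58.4 + 25.7)/2 = 42.0°, and the critical height
H_c = (4c'/γ) · sinβ cosφ' / [1 − cos(β − φ')]
    = (4·15.6/19.6) · sin58.4°·cos25.7° / [1 − cos(32.7°)]
    = 3.184 · 0.8517·0.9011 / [1 − 0.8415]
    = 3.184 · 0.7675 / 0.1585
    = 15.42 m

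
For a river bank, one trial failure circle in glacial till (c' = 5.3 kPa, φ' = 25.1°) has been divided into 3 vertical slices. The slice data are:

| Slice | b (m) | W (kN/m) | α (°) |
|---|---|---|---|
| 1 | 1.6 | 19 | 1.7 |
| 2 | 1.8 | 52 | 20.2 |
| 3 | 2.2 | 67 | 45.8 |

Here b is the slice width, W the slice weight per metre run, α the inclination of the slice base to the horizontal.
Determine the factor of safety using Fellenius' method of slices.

Ordinary method of slices: FS = Σ[c'·Δl_i + (W_i cosα_i)·tanφ'] / Σ W_i sinα_i, with Δl_i = b_i / cosα_i.
Slice 1: Δl = 1.6/cos1.7° = 1.601 m; N'_1 = 19·cos1.7° = 19.0; c'Δl = 8.48; W sinα = 0.6
Slice 2: Δl = 1.8/cos20.2° = 1.918 m; N'_2 = 52·cos20.2° = 48.8; c'Δl = 10.17; W sinα = 18.0
Slice 3: Δl = 2.2/cos45.8° = 3.156 m; N'_3 = 67·cos45.8° = 46.7; c'Δl = 16.72; W sinα = 48.0
Σc'Δl = 35.4 kN/m; ΣN' = 114.5 kN/m; ΣW sinα = 66.6 kN/m
Resisting = 35.4 + 114.5·tan25.1° = 35.4 + 53.6 = 89.0 kN/m
FS = 89.0 / 66.6 = 1.337

FS = 1.34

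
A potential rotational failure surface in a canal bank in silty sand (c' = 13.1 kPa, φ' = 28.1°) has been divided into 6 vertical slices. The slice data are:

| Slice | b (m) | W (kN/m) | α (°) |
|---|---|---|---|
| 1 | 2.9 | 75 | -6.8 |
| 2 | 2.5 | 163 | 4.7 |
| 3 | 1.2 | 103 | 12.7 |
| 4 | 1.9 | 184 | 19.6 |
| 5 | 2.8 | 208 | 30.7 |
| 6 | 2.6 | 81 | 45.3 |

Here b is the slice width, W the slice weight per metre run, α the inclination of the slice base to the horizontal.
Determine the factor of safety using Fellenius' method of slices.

Ordinary method of slices: FS = Σ[c'·Δl_i + (W_i cosα_i)·tanφ'] / Σ W_i sinα_i, with Δl_i = b_i / cosα_i.
Slice 1: Δl = 2.9/cos(-6.8°) = 2.921 m; N'_1 = 75·cos(-6.8°) = 74.5; c'Δl = 38.26; W sinα = -8.9
Slice 2: Δl = 2.5/cos4.7° = 2.508 m; N'_2 = 163·cos4.7° = 162.5; c'Δl = 32.86; W sinα = 13.4
Slice 3: Δl = 1.2/cos12.7° = 1.230 m; N'_3 = 103·cos12.7° = 100.5; c'Δl = 16.11; W sinα = 22.6
Slice 4: Δl = 1.9/cos19.6° = 2.017 m; N'_4 = 184·cos19.6° = 173.3; c'Δl = 26.42; W sinα = 61.7
Slice 5: Δl = 2.8/cos30.7° = 3.256 m; N'_5 = 208·cos30.7° = 178.8; c'Δl = 42.66; W sinα = 106.2
Slice 6: Δl = 2.6/cos45.3° = 3.696 m; N'_6 = 81·cos45.3° = 57.0; c'Δl = 48.42; W sinα = 57.6
Σc'Δl = 204.7 kN/m; ΣN' = 746.6 kN/m; ΣW sinα = 252.6 kN/m
Resisting = 204.7 + 746.6·tan28.1° = 204.7 + 398.6 = 603.4 kN/m
FS = 603.4 / 252.6 = 2.389

FS = 2.39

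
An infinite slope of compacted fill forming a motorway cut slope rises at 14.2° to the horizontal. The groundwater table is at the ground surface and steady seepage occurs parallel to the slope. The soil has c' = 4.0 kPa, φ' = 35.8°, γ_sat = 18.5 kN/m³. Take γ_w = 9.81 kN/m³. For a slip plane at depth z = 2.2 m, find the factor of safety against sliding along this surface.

FS = 1.75

With seepage parallel to the slope and the water table at the surface, the effective normal stress on the slip plane uses the buoyant unit weight γ' = γ_sat − γ_w while the driving shear stress uses γ_sat:
FS = [c' + γ' z cos²β tanφ'] / [γ_sat z sinβ cosβ]
γ' = 18.5 − 9.81 = 8.69 kN/m³
Numerator = 4.0 + 8.69·2.2·cos²14.2°·tan35.8° = 4.0 + 8.69·2.2·0.9398·0.7212 = 16.959 kPa
Denominator = 18.5·2.2·sin14.2°·cos14.2° = 18.5·2.2·0.2453·0.9694 = 9.679 kPa
FS = 16.959 / 9.679 = 1.752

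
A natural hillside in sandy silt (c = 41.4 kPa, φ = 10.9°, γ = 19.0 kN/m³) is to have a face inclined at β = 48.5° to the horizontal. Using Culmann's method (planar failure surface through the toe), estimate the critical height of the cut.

H_c = 30.86 m

Culmann's analysis gives the critical failure plane at α_cr = (β + φ)/2 = (48.5 + 10.9)/2 = 29.7°, and the critical height
H_c = (4c/γ) · sinβ cosφ / [1 − cos(β − φ)]
    = (4·41.4/19.0) · sin48.5°·cos10.9° / [1 − cos(37.6°)]
    = 8.716 · 0.7490·0.9820 / [1 − 0.7923]
    = 8.716 · 0.7354 / 0.2077
    = 30.86 m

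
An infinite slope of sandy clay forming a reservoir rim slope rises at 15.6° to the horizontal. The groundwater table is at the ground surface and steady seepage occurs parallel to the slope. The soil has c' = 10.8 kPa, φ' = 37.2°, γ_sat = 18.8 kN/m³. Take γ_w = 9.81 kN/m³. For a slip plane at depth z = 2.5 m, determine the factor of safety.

With seepage parallel to the slope and the water table at the surface, the effective normal stress on the slip plane uses the buoyant unit weight γ' = γ_sat − γ_w while the driving shear stress uses γ_sat:
FS = [c' + γ' z cos²β tanφ'] / [γ_sat z sinβ cosβ]
γ' = 18.8 − 9.81 = 8.99 kN/m³
Numerator = 10.8 + 8.99·2.5·cos²15.6°·tan37.2° = 10.8 + 8.99·2.5·0.9277·0.7590 = 26.626 kPa
Denominator = 18.8·2.5·sin15.6°·cos15.6° = 18.8·2.5·0.2689·0.9632 = 12.174 kPa
FS = 26.626 / 12.174 = 2.187

FS = 2.19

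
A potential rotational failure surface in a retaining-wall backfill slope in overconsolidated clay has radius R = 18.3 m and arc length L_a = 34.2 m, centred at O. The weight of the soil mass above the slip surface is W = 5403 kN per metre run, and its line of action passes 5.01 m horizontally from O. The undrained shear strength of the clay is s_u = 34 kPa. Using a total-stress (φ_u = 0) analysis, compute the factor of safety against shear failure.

Taking moments about the centre O, the resisting moment is provided by the undrained shear strength acting along the arc:
M_R = s_u·L_a·R = 34·34.20·18.3 = 21279.2 kN·m/m
M_D = W·d = 5403·5.01 = 27069.0 kN·m/m
FS = M_R / M_D = 21279.2 / 27069.0 = 0.786

FS = 0.79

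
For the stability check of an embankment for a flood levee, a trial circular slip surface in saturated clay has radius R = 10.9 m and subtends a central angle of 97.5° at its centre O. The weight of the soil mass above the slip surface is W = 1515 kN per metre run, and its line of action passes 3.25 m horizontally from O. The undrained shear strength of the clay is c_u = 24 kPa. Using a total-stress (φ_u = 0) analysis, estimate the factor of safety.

FS = 0.99

Taking moments about the centre O, the resisting moment is provided by the undrained shear strength acting along the arc:
Arc length L_a = R·θ = 10.9·(97.5°·π/180) = 10.9·1.7017 = 18.55 m
M_R = c_u·L_a·R = 24·18.55·10.9 = 4852.3 kN·m/m
M_D = W·d = 1515·3.25 = 4923.8 kN·m/m
FS = M_R / M_D = 4852.3 / 4923.8 = 0.985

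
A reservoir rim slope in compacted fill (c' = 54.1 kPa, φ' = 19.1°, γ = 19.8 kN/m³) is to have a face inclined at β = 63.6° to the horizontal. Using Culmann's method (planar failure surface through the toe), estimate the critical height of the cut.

H_c = 32.26 m

Culmann's analysis gives the critical failure plane at α_cr = (β + φ')/2 = (63.6 + 19.1)/2 = 41.4°, and the critical height
H_c = (4c'/γ) · sinβ cosφ' / [1 − cos(β − φ')]
    = (4·54.1/19.8) · sin63.6°·cos19.1° / [1 − cos(44.5°)]
    = 10.929 · 0.8957·0.9449 / [1 − 0.7133]
    = 10.929 · 0.8464 / 0.2867
    = 32.26 m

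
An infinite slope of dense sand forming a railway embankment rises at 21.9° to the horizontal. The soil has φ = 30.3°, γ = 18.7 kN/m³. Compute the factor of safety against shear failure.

FS = 1.45

For a dry cohesionless infinite slope the factor of safety is FS = tanφ / tanβ.
FS = tan30.3° / tan21.9° = 0.5844 / 0.4020 = 1.454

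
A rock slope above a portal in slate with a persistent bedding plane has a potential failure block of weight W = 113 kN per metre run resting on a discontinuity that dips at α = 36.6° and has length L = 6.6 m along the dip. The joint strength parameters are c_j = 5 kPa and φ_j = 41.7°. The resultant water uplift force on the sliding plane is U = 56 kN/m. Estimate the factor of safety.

Resolving the block weight along and normal to the plane and applying the Mohr–Coulomb strength on the joint:
N' = W cosα − U = 113·cos36.6° − 56 = 34.7 kN/m
Driving force T = W sinα = 113·sin36.6° = 67.4 kN/m
Resisting force R = c_j·L + N'·tanφ_j = 5·6.6 + 34.7·tan41.7° = 33.0 + 30.9 = 63.9 kN/m
FS = R / T = 63.9 / 67.4 = 0.949

FS = 0.95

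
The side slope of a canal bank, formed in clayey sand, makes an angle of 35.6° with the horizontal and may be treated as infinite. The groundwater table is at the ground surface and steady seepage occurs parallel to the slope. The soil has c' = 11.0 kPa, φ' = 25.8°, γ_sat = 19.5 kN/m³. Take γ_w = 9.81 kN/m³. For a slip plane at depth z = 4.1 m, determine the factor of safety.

With seepage parallel to the slope and the water table at the surface, the effective normal stress on the slip plane uses the buoyant unit weight γ' = γ_sat − γ_w while the driving shear stress uses γ_sat:
FS = [c' + γ' z cos²β tanφ'] / [γ_sat z sinβ cosβ]
γ' = 19.5 − 9.81 = 9.69 kN/m³
Numerator = 11.0 + 9.69·4.1·cos²35.6°·tan25.8° = 11.0 + 9.69·4.1·0.6611·0.4834 = 23.698 kPa
Denominator = 19.5·4.1·sin35.6°·cos35.6° = 19.5·4.1·0.5821·0.8131 = 37.842 kPa
FS = 23.698 / 37.842 = 0.626

FS = 0.63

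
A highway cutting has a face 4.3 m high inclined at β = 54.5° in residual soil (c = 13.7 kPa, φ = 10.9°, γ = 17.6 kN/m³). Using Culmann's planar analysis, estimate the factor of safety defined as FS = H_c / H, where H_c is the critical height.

H_c = (4c/γ) · sinβ cosφ / [1 − cos(β − φ)]
    = (4·13.7/17.6) · sin54.5°·cos10.9° / [1 − cos43.6°]
    = 3.114 · 0.7994 / 0.2758 = 9.02 m
FS = H_c / H = 9.02 / 4.3 = 2.099

FS = 2.10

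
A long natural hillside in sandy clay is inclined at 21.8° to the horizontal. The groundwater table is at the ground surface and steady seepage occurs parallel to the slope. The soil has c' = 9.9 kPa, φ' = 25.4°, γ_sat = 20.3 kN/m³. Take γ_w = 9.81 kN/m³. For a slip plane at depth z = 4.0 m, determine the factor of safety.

With seepage parallel to the slope and the water table at the surface, the effective normal stress on the slip plane uses the buoyant unit weight γ' = γ_sat − γ_w while the driving shear stress uses γ_sat:
FS = [c' + γ' z cos²β tanφ'] / [γ_sat z sinβ cosβ]
γ' = 20.3 − 9.81 = 10.49 kN/m³
Numerator = 9.9 + 10.49·4.0·cos²21.8°·tan25.4° = 9.9 + 10.49·4.0·0.8621·0.4748 = 27.076 kPa
Denominator = 20.3·4.0·sin21.8°·cos21.8° = 20.3·4.0·0.3714·0.9285 = 27.999 kPa
FS = 27.076 / 27.999 = 0.967

FS = 0.97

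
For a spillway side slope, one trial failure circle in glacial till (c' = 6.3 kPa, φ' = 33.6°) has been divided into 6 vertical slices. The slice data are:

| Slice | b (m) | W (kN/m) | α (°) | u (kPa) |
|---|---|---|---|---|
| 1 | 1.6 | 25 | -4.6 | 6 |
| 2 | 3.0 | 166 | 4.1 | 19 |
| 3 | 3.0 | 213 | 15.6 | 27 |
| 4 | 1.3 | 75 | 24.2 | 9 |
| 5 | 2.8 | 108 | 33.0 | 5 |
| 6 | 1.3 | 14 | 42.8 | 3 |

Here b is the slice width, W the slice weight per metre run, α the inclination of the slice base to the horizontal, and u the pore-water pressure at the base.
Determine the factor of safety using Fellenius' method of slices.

FS = 2.06

Ordinary method of slices: FS = Σ[c'·Δl_i + (W_i cosα_i − u_i·Δl_i)·tanφ'] / Σ W_i sinα_i, with Δl_i = b_i / cosα_i.
Slice 1: Δl = 1.6/cos(-4.6°) = 1.605 m; N'_1 = 25·cos(-4.6°) − 6·1.605 = 15.3; c'Δl = 10.11; W sinα = -2.0
Slice 2: Δl = 3.0/cos4.1° = 3.008 m; N'_2 = 166·cos4.1° − 19·3.008 = 108.4; c'Δl = 18.95; W sinα = 11.9
Slice 3: Δl = 3.0/cos15.6° = 3.115 m; N'_3 = 213·cos15.6° − 27·3.115 = 121.1; c'Δl = 19.62; W sinα = 57.3
Slice 4: Δl = 1.3/cos24.2° = 1.425 m; N'_4 = 75·cos24.2° − 9·1.425 = 55.6; c'Δl = 8.98; W sinα = 30.7
Slice 5: Δl = 2.8/cos33.0° = 3.339 m; N'_5 = 108·cos33.0° − 5·3.339 = 73.9; c'Δl = 21.03; W sinα = 58.8
Slice 6: Δl = 1.3/cos42.8° = 1.772 m; N'_6 = 14·cos42.8° − 3·1.772 = 5.0; c'Δl = 11.16; W sinα = 9.5
Σc'Δl = 89.9 kN/m; ΣN' = 379.2 kN/m; ΣW sinα = 166.2 kN/m
Resisting = 89.9 + 379.2·tan33.6° = 89.9 + 251.9 = 341.8 kN/m
FS = 341.8 / 166.2 = 2.056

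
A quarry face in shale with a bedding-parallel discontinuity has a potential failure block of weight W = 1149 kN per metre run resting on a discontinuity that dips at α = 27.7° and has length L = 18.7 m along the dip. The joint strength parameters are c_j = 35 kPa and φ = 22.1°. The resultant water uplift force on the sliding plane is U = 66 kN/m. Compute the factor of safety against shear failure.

FS = 1.95

Resolving the block weight along and normal to the plane and applying the Mohr–Coulomb strength on the joint:
N' = W cosα − U = 1149·cos27.7° − 66 = 951.3 kN/m
Driving force T = W sinα = 1149·sin27.7° = 534.1 kN/m
Resisting force R = c_j·L + N'·tanφ = 35·18.7 + 951.3·tan22.1° = 654.5 + 386.3 = 1040.8 kN/m
FS = R / T = 1040.8 / 534.1 = 1.949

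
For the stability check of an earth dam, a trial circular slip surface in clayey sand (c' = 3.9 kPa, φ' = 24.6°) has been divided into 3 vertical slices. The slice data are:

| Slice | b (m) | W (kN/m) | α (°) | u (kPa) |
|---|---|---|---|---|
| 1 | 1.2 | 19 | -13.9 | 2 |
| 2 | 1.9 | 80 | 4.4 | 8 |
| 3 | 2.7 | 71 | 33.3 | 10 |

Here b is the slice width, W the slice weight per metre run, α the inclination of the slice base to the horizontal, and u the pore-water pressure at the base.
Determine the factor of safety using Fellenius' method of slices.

Ordinary method of slices: FS = Σ[c'·Δl_i + (W_i cosα_i − u_i·Δl_i)·tanφ'] / Σ W_i sinα_i, with Δl_i = b_i / cosα_i.
Slice 1: Δl = 1.2/cos(-13.9°) = 1.236 m; N'_1 = 19·cos(-13.9°) − 2·1.236 = 16.0; c'Δl = 4.82; W sinα = -4.6
Slice 2: Δl = 1.9/cos4.4° = 1.906 m; N'_2 = 80·cos4.4° − 8·1.906 = 64.5; c'Δl = 7.43; W sinα = 6.1
Slice 3: Δl = 2.7/cos33.3° = 3.230 m; N'_3 = 71·cos33.3° − 10·3.230 = 27.0; c'Δl = 12.60; W sinα = 39.0
Σc'Δl = 24.9 kN/m; ΣN' = 107.5 kN/m; ΣW sinα = 40.6 kN/m
Resisting = 24.9 + 107.5·tan24.6° = 24.9 + 49.2 = 74.1 kN/m
FS = 74.1 / 40.6 = 1.827

FS = 1.83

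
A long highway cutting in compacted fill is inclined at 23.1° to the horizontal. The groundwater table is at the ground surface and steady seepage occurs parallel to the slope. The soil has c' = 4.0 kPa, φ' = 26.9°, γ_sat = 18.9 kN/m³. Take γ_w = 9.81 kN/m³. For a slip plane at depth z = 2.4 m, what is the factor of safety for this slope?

With seepage parallel to the slope and the water table at the surface, the effective normal stress on the slip plane uses the buoyant unit weight γ' = γ_sat − γ_w while the driving shear stress uses γ_sat:
FS = [c' + γ' z cos²β tanφ'] / [γ_sat z sinβ cosβ]
γ' = 18.9 − 9.81 = 9.09 kN/m³
Numerator = 4.0 + 9.09·2.4·cos²23.1°·tan26.9° = 4.0 + 9.09·2.4·0.8461·0.5073 = 13.364 kPa
Denominator = 18.9·2.4·sin23.1°·cos23.1° = 18.9·2.4·0.3923·0.9198 = 16.370 kPa
FS = 13.364 / 16.370 = 0.816

FS = 0.82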